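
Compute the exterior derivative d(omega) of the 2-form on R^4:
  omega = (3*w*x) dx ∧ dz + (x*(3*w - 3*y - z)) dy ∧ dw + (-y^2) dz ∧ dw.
d(omega) = (3*x) dx ∧ dz ∧ dw + (3*w - 3*y - z) dx ∧ dy ∧ dw + (x - 2*y) dy ∧ dz ∧ dw

For a 2-form omega = sum_{i<j} g_{ij} dx_i ∧ dx_j, the exterior derivative is
  d(omega) = sum_{i<j} d(g_{ij}) ∧ dx_i ∧ dx_j = sum_{i<j, k} (∂g_{ij}/∂x_k) dx_k ∧ dx_i ∧ dx_j.
Expand each term, using dx_k ∧ dx_i ∧ dx_j = sgn(permutation) dx_{(a)} ∧ dx_{(b)} ∧ dx_{(c)} with (a < b < c) sorted:
  d(3*w*x) includes (∂/∂w)(3*w*x) dw = (3*x) dw, which multiplied by dx ∧ dz gives (3*x) dx ∧ dz ∧ dw
  d(x*(3*w - 3*y - z)) includes (∂/∂x)(x*(3*w - 3*y - z)) dx = (3*w - 3*y - z) dx, which multiplied by dy ∧ dw gives (3*w - 3*y - z) dx ∧ dy ∧ dw
  d(x*(3*w - 3*y - z)) includes (∂/∂z)(x*(3*w - 3*y - z)) dz = (-x) dz, which multiplied by dy ∧ dw gives (x) dy ∧ dz ∧ dw
  d(-y^2) includes (∂/∂y)(-y^2) dy = (-2*y) dy, which multiplied by dz ∧ dw gives (-2*y) dy ∧ dz ∧ dw
Collecting like 3-forms: d(omega) = (3*x) dx ∧ dz ∧ dw + (3*w - 3*y - z) dx ∧ dy ∧ dw + (x - 2*y) dy ∧ dz ∧ dw.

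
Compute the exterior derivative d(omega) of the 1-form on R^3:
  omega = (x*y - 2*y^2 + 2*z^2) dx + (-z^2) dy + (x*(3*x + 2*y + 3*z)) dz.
d(omega) = (-x + 4*y) dx ∧ dy + (6*x + 2*y - z) dx ∧ dz + (2*x + 2*z) dy ∧ dz

For a 1-form omega = sum_i f_i dx_i, the exterior derivative is
  d(omega) = sum_{i < j} (∂f_j/∂x_i - ∂f_i/∂x_j) dx_i ∧ dx_j.
  coefficient of dx ∧ dy: ∂f_2/∂x - ∂f_1/∂y = ∂(-z^2)/∂x - ∂(x*y - 2*y^2 + 2*z^2)/∂y = -x + 4*y
  coefficient of dx ∧ dz: ∂f_3/∂x - ∂f_1/∂z = ∂(x*(3*x + 2*y + 3*z))/∂x - ∂(x*y - 2*y^2 + 2*z^2)/∂z = 6*x + 2*y - z
  coefficient of dy ∧ dz: ∂f_3/∂y - ∂f_2/∂z = ∂(x*(3*x + 2*y + 3*z))/∂y - ∂(-z^2)/∂z = 2*x + 2*z
Assembling: d(omega) = (-x + 4*y) dx ∧ dy + (6*x + 2*y - z) dx ∧ dz + (2*x + 2*z) dy ∧ dz.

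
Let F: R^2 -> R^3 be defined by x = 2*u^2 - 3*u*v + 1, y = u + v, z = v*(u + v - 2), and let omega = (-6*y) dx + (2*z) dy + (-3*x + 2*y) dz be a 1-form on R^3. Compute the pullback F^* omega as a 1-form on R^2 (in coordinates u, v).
F^* omega = (-6*u^2*v - 24*u^2 + 9*u*v^2 - 2*u*v + 22*v^2 - 7*v) du + (-6*u^3 - 3*u^2*v + 32*u^2 + 18*u*v^2 + 8*u*v - 7*u + 6*v^2 - 14*v + 6) dv

Using F^*(f dg) = (f ∘ F) d(g ∘ F), substitute each coordinate x_i by F_i(u, v) in f_i, and replace dx_i by d F_i = (∂F_i/∂u) du + (∂F_i/∂v) dv.
  For the x component: f_1(F) = -6*u - 6*v; d F_1 = (4*u - 3*v) du + (-3*u) dv
  For the y component: f_2(F) = 2*v*(u + v - 2); d F_2 = (1) du + (1) dv
  For the z component: f_3(F) = -6*u^2 + 9*u*v + 2*u + 2*v - 3; d F_3 = (v) du + (u + 2*v - 2) dv
Combining and collecting du, dv coefficients:
  coeff of du: -6*u^2*v - 24*u^2 + 9*u*v^2 - 2*u*v + 22*v^2 - 7*v
  coeff of dv: -6*u^3 - 3*u^2*v + 32*u^2 + 18*u*v^2 + 8*u*v - 7*u + 6*v^2 - 14*v + 6
F^* omega = (-6*u^2*v - 24*u^2 + 9*u*v^2 - 2*u*v + 22*v^2 - 7*v) du + (-6*u^3 - 3*u^2*v + 32*u^2 + 18*u*v^2 + 8*u*v - 7*u + 6*v^2 - 14*v + 6) dv.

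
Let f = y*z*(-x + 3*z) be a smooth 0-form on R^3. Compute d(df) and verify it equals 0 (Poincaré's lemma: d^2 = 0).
d(df) = 0

Step 1: df = sum_i (∂f/∂x_i) dx_i = (-y*z) dx + (z*(-x + 3*z)) dy + (y*(-x + 6*z)) dz.
Step 2: Apply d again. Using the 1-form formula, the coefficient of dx ∧ dy in d(df) is ∂^2 f/∂x ∂y - ∂^2 f/∂y ∂x = (-z) - (-z) = 0 (equality of mixed partials for smooth f).
Similarly for dx ∧ dz and dy ∧ dz — all coefficients vanish. So d(df) = 0.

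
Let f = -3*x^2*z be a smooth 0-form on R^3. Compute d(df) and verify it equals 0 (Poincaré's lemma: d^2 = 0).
d(df) = 0

Step 1: df = sum_i (∂f/∂x_i) dx_i = (-6*x*z) dx + (0) dy + (-3*x^2) dz.
Step 2: Apply d again. Using the 1-form formula, the coefficient of dx ∧ dy in d(df) is ∂^2 f/∂x ∂y - ∂^2 f/∂y ∂x = (0) - (0) = 0 (equality of mixed partials for smooth f).
Similarly for dx ∧ dz and dy ∧ dz — all coefficients vanish. So d(df) = 0.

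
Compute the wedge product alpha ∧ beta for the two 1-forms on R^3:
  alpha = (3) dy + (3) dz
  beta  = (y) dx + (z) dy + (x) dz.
alpha ∧ beta = (-3*y) dx ∧ dy + (3*x - 3*z) dy ∧ dz + (-3*y) dx ∧ dz

Distribute the wedge, using dx_i ∧ dx_j = -dx_j ∧ dx_i and dx_i ∧ dx_i = 0. For each pair (i, j) with i < j, the coefficient of dx_i ∧ dx_j in alpha ∧ beta is (alpha_i * beta_j - alpha_j * beta_i). Collecting: alpha ∧ beta = (-3*y) dx ∧ dy + (3*x - 3*z) dy ∧ dz + (-3*y) dx ∧ dz.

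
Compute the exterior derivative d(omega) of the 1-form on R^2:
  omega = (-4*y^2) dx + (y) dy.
d(omega) = (8*y) dx ∧ dy

For a 1-form omega = sum_i f_i dx_i, the exterior derivative is
  d(omega) = sum_{i < j} (∂f_j/∂x_i - ∂f_i/∂x_j) dx_i ∧ dx_j.
  coefficient of dx ∧ dy: ∂f_2/∂x - ∂f_1/∂y = ∂(y)/∂x - ∂(-4*y^2)/∂y = 8*y
Assembling: d(omega) = (8*y) dx ∧ dy.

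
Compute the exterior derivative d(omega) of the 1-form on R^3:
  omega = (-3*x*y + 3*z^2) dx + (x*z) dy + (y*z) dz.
d(omega) = (3*x + z) dx ∧ dy + (-6*z) dx ∧ dz + (-x + z) dy ∧ dz

For a 1-form omega = sum_i f_i dx_i, the exterior derivative is
  d(omega) = sum_{i < j} (∂f_j/∂x_i - ∂f_i/∂x_j) dx_i ∧ dx_j.
  coefficient of dx ∧ dy: ∂f_2/∂x - ∂f_1/∂y = ∂(x*z)/∂x - ∂(-3*x*y + 3*z^2)/∂y = 3*x + z
  coefficient of dx ∧ dz: ∂f_3/∂x - ∂f_1/∂z = ∂(y*z)/∂x - ∂(-3*x*y + 3*z^2)/∂z = -6*z
  coefficient of dy ∧ dz: ∂f_3/∂y - ∂f_2/∂z = ∂(y*z)/∂y - ∂(x*z)/∂z = -x + z
Assembling: d(omega) = (3*x + z) dx ∧ dy + (-6*z) dx ∧ dz + (-x + z) dy ∧ dz.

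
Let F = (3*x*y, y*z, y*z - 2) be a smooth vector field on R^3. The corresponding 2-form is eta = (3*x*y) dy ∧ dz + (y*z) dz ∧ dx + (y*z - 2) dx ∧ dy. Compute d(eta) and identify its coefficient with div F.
d(eta) = (4*y + z) dx ∧ dy ∧ dz; div F = 4*y + z

For a 2-form in R^3 of the form above, applying d gives a 3-form with coefficient ∂P/∂x + ∂Q/∂y + ∂R/∂z:
  ∂P/∂x = 3*y
  ∂Q/∂y = z
  ∂R/∂z = y
Sum = 4*y + z, which is exactly div F.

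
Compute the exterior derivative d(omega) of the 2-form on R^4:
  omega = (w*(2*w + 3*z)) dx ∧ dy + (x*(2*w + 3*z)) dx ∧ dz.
d(omega) = (3*w) dx ∧ dy ∧ dz + (4*w + 3*z) dx ∧ dy ∧ dw + (2*x) dx ∧ dz ∧ dw

For a 2-form omega = sum_{i<j} g_{ij} dx_i ∧ dx_j, the exterior derivative is
  d(omega) = sum_{i<j} d(g_{ij}) ∧ dx_i ∧ dx_j = sum_{i<j, k} (∂g_{ij}/∂x_k) dx_k ∧ dx_i ∧ dx_j.
Expand each term, using dx_k ∧ dx_i ∧ dx_j = sgn(permutation) dx_{(a)} ∧ dx_{(b)} ∧ dx_{(c)} with (a < b < c) sorted:
  d(w*(2*w + 3*z)) includes (∂/∂z)(w*(2*w + 3*z)) dz = (3*w) dz, which multiplied by dx ∧ dy gives (3*w) dx ∧ dy ∧ dz
  d(w*(2*w + 3*z)) includes (∂/∂w)(w*(2*w + 3*z)) dw = (4*w + 3*z) dw, which multiplied by dx ∧ dy gives (4*w + 3*z) dx ∧ dy ∧ dw
  d(x*(2*w + 3*z)) includes (∂/∂w)(x*(2*w + 3*z)) dw = (2*x) dw, which multiplied by dx ∧ dz gives (2*x) dx ∧ dz ∧ dw
Collecting like 3-forms: d(omega) = (3*w) dx ∧ dy ∧ dz + (4*w + 3*z) dx ∧ dy ∧ dw + (2*x) dx ∧ dz ∧ dw.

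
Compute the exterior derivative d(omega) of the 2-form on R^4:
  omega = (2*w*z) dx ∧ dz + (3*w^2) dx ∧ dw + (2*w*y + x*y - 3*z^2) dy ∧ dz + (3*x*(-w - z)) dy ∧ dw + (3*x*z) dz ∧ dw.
d(omega) = (5*z) dx ∧ dz ∧ dw + (y) dx ∧ dy ∧ dz + (3*x + 2*y) dy ∧ dz ∧ dw + (-3*w - 3*z) dx ∧ dy ∧ dw

For a 2-form omega = sum_{i<j} g_{ij} dx_i ∧ dx_j, the exterior derivative is
  d(omega) = sum_{i<j} d(g_{ij}) ∧ dx_i ∧ dx_j = sum_{i<j, k} (∂g_{ij}/∂x_k) dx_k ∧ dx_i ∧ dx_j.
Expand each term, using dx_k ∧ dx_i ∧ dx_j = sgn(permutation) dx_{(a)} ∧ dx_{(b)} ∧ dx_{(c)} with (a < b < c) sorted:
  d(2*w*z) includes (∂/∂w)(2*w*z) dw = (2*z) dw, which multiplied by dx ∧ dz gives (2*z) dx ∧ dz ∧ dw
  d(2*w*y + x*y - 3*z^2) includes (∂/∂x)(2*w*y + x*y - 3*z^2) dx = (y) dx, which multiplied by dy ∧ dz gives (y) dx ∧ dy ∧ dz
  d(2*w*y + x*y - 3*z^2) includes (∂/∂w)(2*w*y + x*y - 3*z^2) dw = (2*y) dw, which multiplied by dy ∧ dz gives (2*y) dy ∧ dz ∧ dw
  d(3*x*(-w - z)) includes (∂/∂x)(3*x*(-w - z)) dx = (-3*w - 3*z) dx, which multiplied by dy ∧ dw gives (-3*w - 3*z) dx ∧ dy ∧ dw
  d(3*x*(-w - z)) includes (∂/∂z)(3*x*(-w - z)) dz = (-3*x) dz, which multiplied by dy ∧ dw gives (3*x) dy ∧ dz ∧ dw
  d(3*x*z) includes (∂/∂x)(3*x*z) dx = (3*z) dx, which multiplied by dz ∧ dw gives (3*z) dx ∧ dz ∧ dw
Collecting like 3-forms: d(omega) = (5*z) dx ∧ dz ∧ dw + (y) dx ∧ dy ∧ dz + (3*x + 2*y) dy ∧ dz ∧ dw + (-3*w - 3*z) dx ∧ dy ∧ dw.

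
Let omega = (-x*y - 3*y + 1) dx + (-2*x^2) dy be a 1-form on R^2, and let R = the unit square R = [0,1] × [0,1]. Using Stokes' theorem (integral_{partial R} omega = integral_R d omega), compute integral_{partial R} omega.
integral_(partial R) omega = 3/2

Stokes: integral_partial_R omega = integral_R d omega with d omega = (∂Q/∂x - ∂P/∂y) dx ∧ dy.
  ∂Q/∂x = -4*x
  ∂P/∂y = -x - 3
  integrand = ∂Q/∂x - ∂P/∂y = 3 - 3*x.
Integrating over R: integral_0^1 integral_0^1 (3 - 3*x) dx dy = 3/2.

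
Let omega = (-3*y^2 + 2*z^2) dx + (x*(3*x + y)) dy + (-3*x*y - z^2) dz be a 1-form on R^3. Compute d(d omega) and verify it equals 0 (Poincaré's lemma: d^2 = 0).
d(d omega) = 0

Step 1: d omega = sum_{i<j} (∂f_j/∂x_i - ∂f_i/∂x_j) dx_i ∧ dx_j:
  coeff of dx ∧ dy: 6*x + 7*y
  coeff of dx ∧ dz: -3*y - 4*z
  coeff of dy ∧ dz: -3*x
Step 2: Apply d again to each 2-form coefficient. The only possible 3-form in R^3 is dx ∧ dy ∧ dz, with coefficient
  ∂(coeff of dy∧dz)/∂x - ∂(coeff of dx∧dz)/∂y + ∂(coeff of dx∧dy)/∂z
  = ∂/∂x (-3*x) - ∂/∂y (-3*y - 4*z) + ∂/∂z (6*x + 7*y).
Each of these terms simplifies to sums of mixed partials that cancel in pairs. The result is 0 (by equality of mixed partials for smooth functions — Schwarz / Clairaut).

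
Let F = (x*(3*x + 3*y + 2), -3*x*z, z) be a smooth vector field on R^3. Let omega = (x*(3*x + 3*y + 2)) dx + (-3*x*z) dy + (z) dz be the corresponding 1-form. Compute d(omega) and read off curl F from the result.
d(omega) = (3*x) dy ∧ dz + (0) dz ∧ dx + (-3*x - 3*z) dx ∧ dy; curl F = (3*x, 0, -3*x - 3*z)

d omega = sum_{i<j} (∂f_j/∂x_i - ∂f_i/∂x_j) dx_i ∧ dx_j. Under the identification (dy ∧ dz, dz ∧ dx, dx ∧ dy) ↔ (e_x, e_y, e_z), the coefficients are exactly the components of curl F. Compute:
  ∂R/∂y - ∂Q/∂z = (0) - (-3*x) = 3*x
  ∂P/∂z - ∂R/∂x = (0) - (0) = 0
  ∂Q/∂x - ∂P/∂y = (-3*z) - (3*x) = -3*x - 3*z.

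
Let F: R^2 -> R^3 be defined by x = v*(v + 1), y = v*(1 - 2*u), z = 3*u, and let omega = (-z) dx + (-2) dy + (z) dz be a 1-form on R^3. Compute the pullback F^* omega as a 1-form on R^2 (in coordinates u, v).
F^* omega = (9*u + 4*v) du + (-6*u*v + u - 2) dv

Using F^*(f dg) = (f ∘ F) d(g ∘ F), substitute each coordinate x_i by F_i(u, v) in f_i, and replace dx_i by d F_i = (∂F_i/∂u) du + (∂F_i/∂v) dv.
  For the x component: f_1(F) = -3*u; d F_1 = (0) du + (2*v + 1) dv
  For the y component: f_2(F) = -2; d F_2 = (-2*v) du + (1 - 2*u) dv
  For the z component: f_3(F) = 3*u; d F_3 = (3) du + (0) dv
Combining and collecting du, dv coefficients:
  coeff of du: 9*u + 4*v
  coeff of dv: -6*u*v + u - 2
F^* omega = (9*u + 4*v) du + (-6*u*v + u - 2) dv.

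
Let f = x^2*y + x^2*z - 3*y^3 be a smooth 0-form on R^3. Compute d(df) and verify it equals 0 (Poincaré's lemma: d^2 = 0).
d(df) = 0

Step 1: df = sum_i (∂f/∂x_i) dx_i = (2*x*(y + z)) dx + (x^2 - 9*y^2) dy + (x^2) dz.
Step 2: Apply d again. Using the 1-form formula, the coefficient of dx ∧ dy in d(df) is ∂^2 f/∂x ∂y - ∂^2 f/∂y ∂x = (2*x) - (2*x) = 0 (equality of mixed partials for smooth f).
Similarly for dx ∧ dz and dy ∧ dz — all coefficients vanish. So d(df) = 0.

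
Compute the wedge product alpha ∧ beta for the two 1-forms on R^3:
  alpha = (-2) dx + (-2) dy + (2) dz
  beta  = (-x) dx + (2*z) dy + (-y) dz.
alpha ∧ beta = (-2*x - 4*z) dx ∧ dy + (2*x + 2*y) dx ∧ dz + (2*y - 4*z) dy ∧ dz

Distribute the wedge, using dx_i ∧ dx_j = -dx_j ∧ dx_i and dx_i ∧ dx_i = 0. For each pair (i, j) with i < j, the coefficient of dx_i ∧ dx_j in alpha ∧ beta is (alpha_i * beta_j - alpha_j * beta_i). Collecting: alpha ∧ beta = (-2*x - 4*z) dx ∧ dy + (2*x + 2*y) dx ∧ dz + (2*y - 4*z) dy ∧ dz.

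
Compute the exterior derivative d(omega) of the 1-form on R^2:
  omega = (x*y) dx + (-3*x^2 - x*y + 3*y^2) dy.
d(omega) = (-7*x - y) dx ∧ dy

For a 1-form omega = sum_i f_i dx_i, the exterior derivative is
  d(omega) = sum_{i < j} (∂f_j/∂x_i - ∂f_i/∂x_j) dx_i ∧ dx_j.
  coefficient of dx ∧ dy: ∂f_2/∂x - ∂f_1/∂y = ∂(-3*x^2 - x*y + 3*y^2)/∂x - ∂(x*y)/∂y = -7*x - y
Assembling: d(omega) = (-7*x - y) dx ∧ dy.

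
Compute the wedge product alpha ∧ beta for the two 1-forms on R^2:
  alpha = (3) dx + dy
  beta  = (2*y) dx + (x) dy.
alpha ∧ beta = (3*x - 2*y) dx ∧ dy

Distribute the wedge, using dx_i ∧ dx_j = -dx_j ∧ dx_i and dx_i ∧ dx_i = 0. For each pair (i, j) with i < j, the coefficient of dx_i ∧ dx_j in alpha ∧ beta is (alpha_i * beta_j - alpha_j * beta_i). Collecting: alpha ∧ beta = (3*x - 2*y) dx ∧ dy.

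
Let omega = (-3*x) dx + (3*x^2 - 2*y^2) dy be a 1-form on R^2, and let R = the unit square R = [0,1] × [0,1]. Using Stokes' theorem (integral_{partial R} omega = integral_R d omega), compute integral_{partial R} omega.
integral_(partial R) omega = 3

Stokes: integral_partial_R omega = integral_R d omega with d omega = (∂Q/∂x - ∂P/∂y) dx ∧ dy.
  ∂Q/∂x = 6*x
  ∂P/∂y = 0
  integrand = ∂Q/∂x - ∂P/∂y = 6*x.
Integrating over R: integral_0^1 integral_0^1 (6*x) dx dy = 3.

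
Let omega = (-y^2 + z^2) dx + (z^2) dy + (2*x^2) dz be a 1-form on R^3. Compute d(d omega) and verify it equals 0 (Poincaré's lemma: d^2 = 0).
d(d omega) = 0

Step 1: d omega = sum_{i<j} (∂f_j/∂x_i - ∂f_i/∂x_j) dx_i ∧ dx_j:
  coeff of dx ∧ dy: 2*y
  coeff of dx ∧ dz: 4*x - 2*z
  coeff of dy ∧ dz: -2*z
Step 2: Apply d again to each 2-form coefficient. The only possible 3-form in R^3 is dx ∧ dy ∧ dz, with coefficient
  ∂(coeff of dy∧dz)/∂x - ∂(coeff of dx∧dz)/∂y + ∂(coeff of dx∧dy)/∂z
  = ∂/∂x (-2*z) - ∂/∂y (4*x - 2*z) + ∂/∂z (2*y).
Each of these terms simplifies to sums of mixed partials that cancel in pairs. The result is 0 (by equality of mixed partials for smooth functions — Schwarz / Clairaut).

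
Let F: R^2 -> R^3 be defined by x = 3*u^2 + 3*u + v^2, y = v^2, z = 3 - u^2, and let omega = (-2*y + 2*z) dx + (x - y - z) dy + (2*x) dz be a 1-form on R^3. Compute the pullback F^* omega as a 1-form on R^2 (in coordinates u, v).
F^* omega = (-24*u^3 - 18*u^2 - 16*u*v^2 + 36*u - 6*v^2 + 18) du + (2*v*(2*u^2 + 3*u - 2*v^2 + 3)) dv

Using F^*(f dg) = (f ∘ F) d(g ∘ F), substitute each coordinate x_i by F_i(u, v) in f_i, and replace dx_i by d F_i = (∂F_i/∂u) du + (∂F_i/∂v) dv.
  For the x component: f_1(F) = -2*u^2 - 2*v^2 + 6; d F_1 = (6*u + 3) du + (2*v) dv
  For the y component: f_2(F) = 4*u^2 + 3*u - 3; d F_2 = (0) du + (2*v) dv
  For the z component: f_3(F) = 6*u^2 + 6*u + 2*v^2; d F_3 = (-2*u) du + (0) dv
Combining and collecting du, dv coefficients:
  coeff of du: -24*u^3 - 18*u^2 - 16*u*v^2 + 36*u - 6*v^2 + 18
  coeff of dv: 2*v*(2*u^2 + 3*u - 2*v^2 + 3)
F^* omega = (-24*u^3 - 18*u^2 - 16*u*v^2 + 36*u - 6*v^2 + 18) du + (2*v*(2*u^2 + 3*u - 2*v^2 + 3)) dv.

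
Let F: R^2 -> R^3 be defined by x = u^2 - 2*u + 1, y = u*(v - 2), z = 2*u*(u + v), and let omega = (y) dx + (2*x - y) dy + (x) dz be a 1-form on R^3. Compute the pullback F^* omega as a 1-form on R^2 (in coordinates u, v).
F^* omega = (4*u^3 + 6*u^2*v - 16*u^2 - u*v^2 - 6*u*v + 12*u + 4*v - 4) du + (u*(4*u^2 - u*v - 6*u + 4)) dv

Using F^*(f dg) = (f ∘ F) d(g ∘ F), substitute each coordinate x_i by F_i(u, v) in f_i, and replace dx_i by d F_i = (∂F_i/∂u) du + (∂F_i/∂v) dv.
  For the x component: f_1(F) = u*(v - 2); d F_1 = (2*u - 2) du + (0) dv
  For the y component: f_2(F) = 2*u^2 - u*v - 2*u + 2; d F_2 = (v - 2) du + (u) dv
  For the z component: f_3(F) = u^2 - 2*u + 1; d F_3 = (4*u + 2*v) du + (2*u) dv
Combining and collecting du, dv coefficients:
  coeff of du: 4*u^3 + 6*u^2*v - 16*u^2 - u*v^2 - 6*u*v + 12*u + 4*v - 4
  coeff of dv: u*(4*u^2 - u*v - 6*u + 4)
F^* omega = (4*u^3 + 6*u^2*v - 16*u^2 - u*v^2 - 6*u*v + 12*u + 4*v - 4) du + (u*(4*u^2 - u*v - 6*u + 4)) dv.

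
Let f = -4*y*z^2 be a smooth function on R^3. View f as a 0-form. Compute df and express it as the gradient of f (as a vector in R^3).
df = (0) dx + (-4*z^2) dy + (-8*y*z) dz; grad f = (0, -4*z^2, -8*y*z)

For a 0-form f, d f = (∂f/∂x) dx + (∂f/∂y) dy + (∂f/∂z) dz. The components of the vector representation are exactly the entries of grad f in Cartesian coordinates:
  ∂f/∂x = 0
  ∂f/∂y = -4*z^2
  ∂f/∂z = -8*y*z.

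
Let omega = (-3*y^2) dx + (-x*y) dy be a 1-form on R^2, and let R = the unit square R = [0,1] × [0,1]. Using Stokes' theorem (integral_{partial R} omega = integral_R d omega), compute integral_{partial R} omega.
integral_(partial R) omega = 5/2

Stokes: integral_partial_R omega = integral_R d omega with d omega = (∂Q/∂x - ∂P/∂y) dx ∧ dy.
  ∂Q/∂x = -y
  ∂P/∂y = -6*y
  integrand = ∂Q/∂x - ∂P/∂y = 5*y.
Integrating over R: integral_0^1 integral_0^1 (5*y) dx dy = 5/2.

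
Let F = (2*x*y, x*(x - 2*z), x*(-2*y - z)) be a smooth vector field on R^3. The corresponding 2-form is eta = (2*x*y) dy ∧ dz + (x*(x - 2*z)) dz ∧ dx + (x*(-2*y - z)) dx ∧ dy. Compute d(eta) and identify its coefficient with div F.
d(eta) = (-x + 2*y) dx ∧ dy ∧ dz; div F = -x + 2*y

For a 2-form in R^3 of the form above, applying d gives a 3-form with coefficient ∂P/∂x + ∂Q/∂y + ∂R/∂z:
  ∂P/∂x = 2*y
  ∂Q/∂y = 0
  ∂R/∂z = -x
Sum = -x + 2*y, which is exactly div F.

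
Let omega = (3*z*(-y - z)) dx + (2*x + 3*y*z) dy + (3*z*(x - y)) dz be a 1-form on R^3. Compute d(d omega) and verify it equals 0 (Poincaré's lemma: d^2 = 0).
d(d omega) = 0

Step 1: d omega = sum_{i<j} (∂f_j/∂x_i - ∂f_i/∂x_j) dx_i ∧ dx_j:
  coeff of dx ∧ dy: 3*z + 2
  coeff of dx ∧ dz: 3*y + 9*z
  coeff of dy ∧ dz: -3*y - 3*z
Step 2: Apply d again to each 2-form coefficient. The only possible 3-form in R^3 is dx ∧ dy ∧ dz, with coefficient
  ∂(coeff of dy∧dz)/∂x - ∂(coeff of dx∧dz)/∂y + ∂(coeff of dx∧dy)/∂z
  = ∂/∂x (-3*y - 3*z) - ∂/∂y (3*y + 9*z) + ∂/∂z (3*z + 2).
Each of these terms simplifies to sums of mixed partials that cancel in pairs. The result is 0 (by equality of mixed partials for smooth functions — Schwarz / Clairaut).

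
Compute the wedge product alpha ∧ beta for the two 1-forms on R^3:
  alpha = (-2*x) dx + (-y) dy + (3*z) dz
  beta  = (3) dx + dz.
alpha ∧ beta = (-2*x - 9*z) dx ∧ dz + (3*y) dx ∧ dy + (-y) dy ∧ dz

Distribute the wedge, using dx_i ∧ dx_j = -dx_j ∧ dx_i and dx_i ∧ dx_i = 0. For each pair (i, j) with i < j, the coefficient of dx_i ∧ dx_j in alpha ∧ beta is (alpha_i * beta_j - alpha_j * beta_i). Collecting: alpha ∧ beta = (-2*x - 9*z) dx ∧ dz + (3*y) dx ∧ dy + (-y) dy ∧ dz.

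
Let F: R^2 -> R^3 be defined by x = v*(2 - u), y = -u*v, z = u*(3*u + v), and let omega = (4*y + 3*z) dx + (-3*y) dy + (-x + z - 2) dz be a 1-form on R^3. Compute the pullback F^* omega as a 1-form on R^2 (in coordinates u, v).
F^* omega = (18*u^3 + 6*u^2*v - 12*u*v - 12*u - 2*v^2 - 2*v) du + (2*u*(-3*u^2 + 9*u - 2*v - 1)) dv

Using F^*(f dg) = (f ∘ F) d(g ∘ F), substitute each coordinate x_i by F_i(u, v) in f_i, and replace dx_i by d F_i = (∂F_i/∂u) du + (∂F_i/∂v) dv.
  For the x component: f_1(F) = u*(9*u - v); d F_1 = (-v) du + (2 - u) dv
  For the y component: f_2(F) = 3*u*v; d F_2 = (-v) du + (-u) dv
  For the z component: f_3(F) = 3*u^2 + 2*u*v - 2*v - 2; d F_3 = (6*u + v) du + (u) dv
Combining and collecting du, dv coefficients:
  coeff of du: 18*u^3 + 6*u^2*v - 12*u*v - 12*u - 2*v^2 - 2*v
  coeff of dv: 2*u*(-3*u^2 + 9*u - 2*v - 1)
F^* omega = (18*u^3 + 6*u^2*v - 12*u*v - 12*u - 2*v^2 - 2*v) du + (2*u*(-3*u^2 + 9*u - 2*v - 1)) dv.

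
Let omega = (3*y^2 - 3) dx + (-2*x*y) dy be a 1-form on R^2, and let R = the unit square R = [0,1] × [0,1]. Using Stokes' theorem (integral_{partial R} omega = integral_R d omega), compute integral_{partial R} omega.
integral_(partial R) omega = -4

Stokes: integral_partial_R omega = integral_R d omega with d omega = (∂Q/∂x - ∂P/∂y) dx ∧ dy.
  ∂Q/∂x = -2*y
  ∂P/∂y = 6*y
  integrand = ∂Q/∂x - ∂P/∂y = -8*y.
Integrating over R: integral_0^1 integral_0^1 (-8*y) dx dy = -4.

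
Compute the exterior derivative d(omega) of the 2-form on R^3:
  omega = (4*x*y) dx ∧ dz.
d(omega) = (-4*x) dx ∧ dy ∧ dz

For a 2-form omega = sum_{i<j} g_{ij} dx_i ∧ dx_j, the exterior derivative is
  d(omega) = sum_{i<j} d(g_{ij}) ∧ dx_i ∧ dx_j = sum_{i<j, k} (∂g_{ij}/∂x_k) dx_k ∧ dx_i ∧ dx_j.
Expand each term, using dx_k ∧ dx_i ∧ dx_j = sgn(permutation) dx_{(a)} ∧ dx_{(b)} ∧ dx_{(c)} with (a < b < c) sorted:
  d(4*x*y) includes (∂/∂y)(4*x*y) dy = (4*x) dy, which multiplied by dx ∧ dz gives (-4*x) dx ∧ dy ∧ dz
Collecting like 3-forms: d(omega) = (-4*x) dx ∧ dy ∧ dz.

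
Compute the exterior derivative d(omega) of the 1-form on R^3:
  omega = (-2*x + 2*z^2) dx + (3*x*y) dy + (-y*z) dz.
d(omega) = (3*y) dx ∧ dy + (-4*z) dx ∧ dz + (-z) dy ∧ dz

For a 1-form omega = sum_i f_i dx_i, the exterior derivative is
  d(omega) = sum_{i < j} (∂f_j/∂x_i - ∂f_i/∂x_j) dx_i ∧ dx_j.
  coefficient of dx ∧ dy: ∂f_2/∂x - ∂f_1/∂y = ∂(3*x*y)/∂x - ∂(-2*x + 2*z^2)/∂y = 3*y
  coefficient of dx ∧ dz: ∂f_3/∂x - ∂f_1/∂z = ∂(-y*z)/∂x - ∂(-2*x + 2*z^2)/∂z = -4*z
  coefficient of dy ∧ dz: ∂f_3/∂y - ∂f_2/∂z = ∂(-y*z)/∂y - ∂(3*x*y)/∂z = -z
Assembling: d(omega) = (3*y) dx ∧ dy + (-4*z) dx ∧ dz + (-z) dy ∧ dz.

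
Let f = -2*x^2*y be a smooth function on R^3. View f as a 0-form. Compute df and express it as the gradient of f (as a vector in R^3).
df = (-4*x*y) dx + (-2*x^2) dy + (0) dz; grad f = (-4*x*y, -2*x^2, 0)

For a 0-form f, d f = (∂f/∂x) dx + (∂f/∂y) dy + (∂f/∂z) dz. The components of the vector representation are exactly the entries of grad f in Cartesian coordinates:
  ∂f/∂x = -4*x*y
  ∂f/∂y = -2*x^2
  ∂f/∂z = 0.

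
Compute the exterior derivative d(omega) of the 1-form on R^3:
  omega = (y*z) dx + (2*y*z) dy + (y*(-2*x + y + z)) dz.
d(omega) = (-z) dx ∧ dy + (-3*y) dx ∧ dz + (-2*x + z) dy ∧ dz

For a 1-form omega = sum_i f_i dx_i, the exterior derivative is
  d(omega) = sum_{i < j} (∂f_j/∂x_i - ∂f_i/∂x_j) dx_i ∧ dx_j.
  coefficient of dx ∧ dy: ∂f_2/∂x - ∂f_1/∂y = ∂(2*y*z)/∂x - ∂(y*z)/∂y = -z
  coefficient of dx ∧ dz: ∂f_3/∂x - ∂f_1/∂z = ∂(y*(-2*x + y + z))/∂x - ∂(y*z)/∂z = -3*y
  coefficient of dy ∧ dz: ∂f_3/∂y - ∂f_2/∂z = ∂(y*(-2*x + y + z))/∂y - ∂(2*y*z)/∂z = -2*x + z
Assembling: d(omega) = (-z) dx ∧ dy + (-3*y) dx ∧ dz + (-2*x + z) dy ∧ dz.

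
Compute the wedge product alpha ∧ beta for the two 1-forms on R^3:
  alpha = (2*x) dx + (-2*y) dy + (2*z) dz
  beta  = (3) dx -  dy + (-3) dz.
alpha ∧ beta = (-2*x + 6*y) dx ∧ dy + (-6*x - 6*z) dx ∧ dz + (6*y + 2*z) dy ∧ dz

Distribute the wedge, using dx_i ∧ dx_j = -dx_j ∧ dx_i and dx_i ∧ dx_i = 0. For each pair (i, j) with i < j, the coefficient of dx_i ∧ dx_j in alpha ∧ beta is (alpha_i * beta_j - alpha_j * beta_i). Collecting: alpha ∧ beta = (-2*x + 6*y) dx ∧ dy + (-6*x - 6*z) dx ∧ dz + (6*y + 2*z) dy ∧ dz.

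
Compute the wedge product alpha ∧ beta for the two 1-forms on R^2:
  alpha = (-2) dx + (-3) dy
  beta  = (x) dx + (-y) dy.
alpha ∧ beta = (3*x + 2*y) dx ∧ dy

Distribute the wedge, using dx_i ∧ dx_j = -dx_j ∧ dx_i and dx_i ∧ dx_i = 0. For each pair (i, j) with i < j, the coefficient of dx_i ∧ dx_j in alpha ∧ beta is (alpha_i * beta_j - alpha_j * beta_i). Collecting: alpha ∧ beta = (3*x + 2*y) dx ∧ dy.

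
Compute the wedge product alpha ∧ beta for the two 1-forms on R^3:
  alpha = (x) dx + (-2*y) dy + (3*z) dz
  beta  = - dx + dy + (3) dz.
alpha ∧ beta = (x - 2*y) dx ∧ dy + (3*x + 3*z) dx ∧ dz + (-6*y - 3*z) dy ∧ dz

Distribute the wedge, using dx_i ∧ dx_j = -dx_j ∧ dx_i and dx_i ∧ dx_i = 0. For each pair (i, j) with i < j, the coefficient of dx_i ∧ dx_j in alpha ∧ beta is (alpha_i * beta_j - alpha_j * beta_i). Collecting: alpha ∧ beta = (x - 2*y) dx ∧ dy + (3*x + 3*z) dx ∧ dz + (-6*y - 3*z) dy ∧ dz.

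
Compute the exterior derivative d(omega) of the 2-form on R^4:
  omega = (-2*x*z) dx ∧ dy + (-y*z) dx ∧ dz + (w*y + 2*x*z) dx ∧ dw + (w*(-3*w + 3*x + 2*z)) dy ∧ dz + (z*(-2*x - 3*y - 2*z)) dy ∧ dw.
d(omega) = (3*w - 2*x + z) dx ∧ dy ∧ dz + (-w - 2*z) dx ∧ dy ∧ dw + (-2*x) dx ∧ dz ∧ dw + (-6*w + 5*x + 3*y + 6*z) dy ∧ dz ∧ dw

For a 2-form omega = sum_{i<j} g_{ij} dx_i ∧ dx_j, the exterior derivative is
  d(omega) = sum_{i<j} d(g_{ij}) ∧ dx_i ∧ dx_j = sum_{i<j, k} (∂g_{ij}/∂x_k) dx_k ∧ dx_i ∧ dx_j.
Expand each term, using dx_k ∧ dx_i ∧ dx_j = sgn(permutation) dx_{(a)} ∧ dx_{(b)} ∧ dx_{(c)} with (a < b < c) sorted:
  d(-2*x*z) includes (∂/∂z)(-2*x*z) dz = (-2*x) dz, which multiplied by dx ∧ dy gives (-2*x) dx ∧ dy ∧ dz
  d(-y*z) includes (∂/∂y)(-y*z) dy = (-z) dy, which multiplied by dx ∧ dz gives (z) dx ∧ dy ∧ dz
  d(w*y + 2*x*z) includes (∂/∂y)(w*y + 2*x*z) dy = (w) dy, which multiplied by dx ∧ dw gives (-w) dx ∧ dy ∧ dw
  d(w*y + 2*x*z) includes (∂/∂z)(w*y + 2*x*z) dz = (2*x) dz, which multiplied by dx ∧ dw gives (-2*x) dx ∧ dz ∧ dw
  d(w*(-3*w + 3*x + 2*z)) includes (∂/∂x)(w*(-3*w + 3*x + 2*z)) dx = (3*w) dx, which multiplied by dy ∧ dz gives (3*w) dx ∧ dy ∧ dz
  d(w*(-3*w + 3*x + 2*z)) includes (∂/∂w)(w*(-3*w + 3*x + 2*z)) dw = (-6*w + 3*x + 2*z) dw, which multiplied by dy ∧ dz gives (-6*w + 3*x + 2*z) dy ∧ dz ∧ dw
  d(z*(-2*x - 3*y - 2*z)) includes (∂/∂x)(z*(-2*x - 3*y - 2*z)) dx = (-2*z) dx, which multiplied by dy ∧ dw gives (-2*z) dx ∧ dy ∧ dw
  d(z*(-2*x - 3*y - 2*z)) includes (∂/∂z)(z*(-2*x - 3*y - 2*z)) dz = (-2*x - 3*y - 4*z) dz, which multiplied by dy ∧ dw gives (2*x + 3*y + 4*z) dy ∧ dz ∧ dw
Collecting like 3-forms: d(omega) = (3*w - 2*x + z) dx ∧ dy ∧ dz + (-w - 2*z) dx ∧ dy ∧ dw + (-2*x) dx ∧ dz ∧ dw + (-6*w + 5*x + 3*y + 6*z) dy ∧ dz ∧ dw.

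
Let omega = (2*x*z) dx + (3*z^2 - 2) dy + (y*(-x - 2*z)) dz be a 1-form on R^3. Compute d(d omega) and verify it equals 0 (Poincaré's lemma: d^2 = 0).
d(d omega) = 0

Step 1: d omega = sum_{i<j} (∂f_j/∂x_i - ∂f_i/∂x_j) dx_i ∧ dx_j:
  coeff of dx ∧ dy: 0
  coeff of dx ∧ dz: -2*x - y
  coeff of dy ∧ dz: -x - 8*z
Step 2: Apply d again to each 2-form coefficient. The only possible 3-form in R^3 is dx ∧ dy ∧ dz, with coefficient
  ∂(coeff of dy∧dz)/∂x - ∂(coeff of dx∧dz)/∂y + ∂(coeff of dx∧dy)/∂z
  = ∂/∂x (-x - 8*z) - ∂/∂y (-2*x - y) + ∂/∂z (0).
Each of these terms simplifies to sums of mixed partials that cancel in pairs. The result is 0 (by equality of mixed partials for smooth functions — Schwarz / Clairaut).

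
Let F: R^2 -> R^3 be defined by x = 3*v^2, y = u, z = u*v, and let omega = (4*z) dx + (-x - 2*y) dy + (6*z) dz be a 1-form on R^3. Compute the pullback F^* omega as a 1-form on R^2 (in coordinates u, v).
F^* omega = (6*u*v^2 - 2*u - 3*v^2) du + (6*u*v*(u + 4*v)) dv

Using F^*(f dg) = (f ∘ F) d(g ∘ F), substitute each coordinate x_i by F_i(u, v) in f_i, and replace dx_i by d F_i = (∂F_i/∂u) du + (∂F_i/∂v) dv.
  For the x component: f_1(F) = 4*u*v; d F_1 = (0) du + (6*v) dv
  For the y component: f_2(F) = -2*u - 3*v^2; d F_2 = (1) du + (0) dv
  For the z component: f_3(F) = 6*u*v; d F_3 = (v) du + (u) dv
Combining and collecting du, dv coefficients:
  coeff of du: 6*u*v^2 - 2*u - 3*v^2
  coeff of dv: 6*u*v*(u + 4*v)
F^* omega = (6*u*v^2 - 2*u - 3*v^2) du + (6*u*v*(u + 4*v)) dv.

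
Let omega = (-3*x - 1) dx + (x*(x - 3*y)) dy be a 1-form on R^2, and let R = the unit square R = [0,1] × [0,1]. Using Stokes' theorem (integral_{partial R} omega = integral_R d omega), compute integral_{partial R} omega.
integral_(partial R) omega = -1/2

Stokes: integral_partial_R omega = integral_R d omega with d omega = (∂Q/∂x - ∂P/∂y) dx ∧ dy.
  ∂Q/∂x = 2*x - 3*y
  ∂P/∂y = 0
  integrand = ∂Q/∂x - ∂P/∂y = 2*x - 3*y.
Integrating over R: integral_0^1 integral_0^1 (2*x - 3*y) dx dy = -1/2.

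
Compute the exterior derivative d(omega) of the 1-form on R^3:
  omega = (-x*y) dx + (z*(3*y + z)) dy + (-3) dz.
d(omega) = (x) dx ∧ dy + (-3*y - 2*z) dy ∧ dz

For a 1-form omega = sum_i f_i dx_i, the exterior derivative is
  d(omega) = sum_{i < j} (∂f_j/∂x_i - ∂f_i/∂x_j) dx_i ∧ dx_j.
  coefficient of dx ∧ dy: ∂f_2/∂x - ∂f_1/∂y = ∂(z*(3*y + z))/∂x - ∂(-x*y)/∂y = x
  coefficient of dy ∧ dz: ∂f_3/∂y - ∂f_2/∂z = ∂(-3)/∂y - ∂(z*(3*y + z))/∂z = -3*y - 2*z
Assembling: d(omega) = (x) dx ∧ dy + (-3*y - 2*z) dy ∧ dz.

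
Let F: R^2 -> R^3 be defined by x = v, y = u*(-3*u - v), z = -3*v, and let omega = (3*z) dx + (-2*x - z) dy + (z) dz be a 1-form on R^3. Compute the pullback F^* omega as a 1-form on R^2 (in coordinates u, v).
F^* omega = (v*(-6*u - v)) du + (-u*v) dv

Using F^*(f dg) = (f ∘ F) d(g ∘ F), substitute each coordinate x_i by F_i(u, v) in f_i, and replace dx_i by d F_i = (∂F_i/∂u) du + (∂F_i/∂v) dv.
  For the x component: f_1(F) = -9*v; d F_1 = (0) du + (1) dv
  For the y component: f_2(F) = v; d F_2 = (-6*u - v) du + (-u) dv
  For the z component: f_3(F) = -3*v; d F_3 = (0) du + (-3) dv
Combining and collecting du, dv coefficients:
  coeff of du: v*(-6*u - v)
  coeff of dv: -u*v
F^* omega = (v*(-6*u - v)) du + (-u*v) dv.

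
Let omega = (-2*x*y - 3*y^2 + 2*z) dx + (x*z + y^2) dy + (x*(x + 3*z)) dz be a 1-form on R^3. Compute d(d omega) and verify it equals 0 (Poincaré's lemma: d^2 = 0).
d(d omega) = 0

Step 1: d omega = sum_{i<j} (∂f_j/∂x_i - ∂f_i/∂x_j) dx_i ∧ dx_j:
  coeff of dx ∧ dy: 2*x + 6*y + z
  coeff of dx ∧ dz: 2*x + 3*z - 2
  coeff of dy ∧ dz: -x
Step 2: Apply d again to each 2-form coefficient. The only possible 3-form in R^3 is dx ∧ dy ∧ dz, with coefficient
  ∂(coeff of dy∧dz)/∂x - ∂(coeff of dx∧dz)/∂y + ∂(coeff of dx∧dy)/∂z
  = ∂/∂x (-x) - ∂/∂y (2*x + 3*z - 2) + ∂/∂z (2*x + 6*y + z).
Each of these terms simplifies to sums of mixed partials that cancel in pairs. The result is 0 (by equality of mixed partials for smooth functions — Schwarz / Clairaut).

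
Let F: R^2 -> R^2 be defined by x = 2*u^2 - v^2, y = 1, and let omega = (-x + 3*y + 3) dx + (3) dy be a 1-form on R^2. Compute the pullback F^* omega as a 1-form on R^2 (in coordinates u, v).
F^* omega = (4*u*(-2*u^2 + v^2 + 6)) du + (2*v*(2*u^2 - v^2 - 6)) dv

Using F^*(f dg) = (f ∘ F) d(g ∘ F), substitute each coordinate x_i by F_i(u, v) in f_i, and replace dx_i by d F_i = (∂F_i/∂u) du + (∂F_i/∂v) dv.
  For the x component: f_1(F) = -2*u^2 + v^2 + 6; d F_1 = (4*u) du + (-2*v) dv
  For the y component: f_2(F) = 3; d F_2 = (0) du + (0) dv
Combining and collecting du, dv coefficients:
  coeff of du: 4*u*(-2*u^2 + v^2 + 6)
  coeff of dv: 2*v*(2*u^2 - v^2 - 6)
F^* omega = (4*u*(-2*u^2 + v^2 + 6)) du + (2*v*(2*u^2 - v^2 - 6)) dv.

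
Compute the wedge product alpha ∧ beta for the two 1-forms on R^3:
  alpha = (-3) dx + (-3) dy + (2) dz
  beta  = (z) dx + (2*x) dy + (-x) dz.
alpha ∧ beta = (-6*x + 3*z) dx ∧ dy + (3*x - 2*z) dx ∧ dz + (-x) dy ∧ dz

Distribute the wedge, using dx_i ∧ dx_j = -dx_j ∧ dx_i and dx_i ∧ dx_i = 0. For each pair (i, j) with i < j, the coefficient of dx_i ∧ dx_j in alpha ∧ beta is (alpha_i * beta_j - alpha_j * beta_i). Collecting: alpha ∧ beta = (-6*x + 3*z) dx ∧ dy + (3*x - 2*z) dx ∧ dz + (-x) dy ∧ dz.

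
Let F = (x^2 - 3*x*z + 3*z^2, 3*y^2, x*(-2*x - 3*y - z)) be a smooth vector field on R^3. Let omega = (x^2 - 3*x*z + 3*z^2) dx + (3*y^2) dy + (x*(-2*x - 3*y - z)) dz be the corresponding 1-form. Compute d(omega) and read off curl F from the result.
d(omega) = (-3*x) dy ∧ dz + (x + 3*y + 7*z) dz ∧ dx + (0) dx ∧ dy; curl F = (-3*x, x + 3*y + 7*z, 0)

d omega = sum_{i<j} (∂f_j/∂x_i - ∂f_i/∂x_j) dx_i ∧ dx_j. Under the identification (dy ∧ dz, dz ∧ dx, dx ∧ dy) ↔ (e_x, e_y, e_z), the coefficients are exactly the components of curl F. Compute:
  ∂R/∂y - ∂Q/∂z = (-3*x) - (0) = -3*x
  ∂P/∂z - ∂R/∂x = (-3*x + 6*z) - (-4*x - 3*y - z) = x + 3*y + 7*z
  ∂Q/∂x - ∂P/∂y = (0) - (0) = 0.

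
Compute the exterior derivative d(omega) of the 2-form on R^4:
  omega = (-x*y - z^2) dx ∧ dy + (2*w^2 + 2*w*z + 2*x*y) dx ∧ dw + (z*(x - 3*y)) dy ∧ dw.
d(omega) = (-2*z) dx ∧ dy ∧ dz + (-2*x + z) dx ∧ dy ∧ dw + (-2*w) dx ∧ dz ∧ dw + (-x + 3*y) dy ∧ dz ∧ dw

For a 2-form omega = sum_{i<j} g_{ij} dx_i ∧ dx_j, the exterior derivative is
  d(omega) = sum_{i<j} d(g_{ij}) ∧ dx_i ∧ dx_j = sum_{i<j, k} (∂g_{ij}/∂x_k) dx_k ∧ dx_i ∧ dx_j.
Expand each term, using dx_k ∧ dx_i ∧ dx_j = sgn(permutation) dx_{(a)} ∧ dx_{(b)} ∧ dx_{(c)} with (a < b < c) sorted:
  d(-x*y - z^2) includes (∂/∂z)(-x*y - z^2) dz = (-2*z) dz, which multiplied by dx ∧ dy gives (-2*z) dx ∧ dy ∧ dz
  d(2*w^2 + 2*w*z + 2*x*y) includes (∂/∂y)(2*w^2 + 2*w*z + 2*x*y) dy = (2*x) dy, which multiplied by dx ∧ dw gives (-2*x) dx ∧ dy ∧ dw
  d(2*w^2 + 2*w*z + 2*x*y) includes (∂/∂z)(2*w^2 + 2*w*z + 2*x*y) dz = (2*w) dz, which multiplied by dx ∧ dw gives (-2*w) dx ∧ dz ∧ dw
  d(z*(x - 3*y)) includes (∂/∂x)(z*(x - 3*y)) dx = (z) dx, which multiplied by dy ∧ dw gives (z) dx ∧ dy ∧ dw
  d(z*(x - 3*y)) includes (∂/∂z)(z*(x - 3*y)) dz = (x - 3*y) dz, which multiplied by dy ∧ dw gives (-x + 3*y) dy ∧ dz ∧ dw
Collecting like 3-forms: d(omega) = (-2*z) dx ∧ dy ∧ dz + (-2*x + z) dx ∧ dy ∧ dw + (-2*w) dx ∧ dz ∧ dw + (-x + 3*y) dy ∧ dz ∧ dw.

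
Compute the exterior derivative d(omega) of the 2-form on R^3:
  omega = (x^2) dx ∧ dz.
d(omega) = 0

For a 2-form omega = sum_{i<j} g_{ij} dx_i ∧ dx_j, the exterior derivative is
  d(omega) = sum_{i<j} d(g_{ij}) ∧ dx_i ∧ dx_j = sum_{i<j, k} (∂g_{ij}/∂x_k) dx_k ∧ dx_i ∧ dx_j.
Expand each term, using dx_k ∧ dx_i ∧ dx_j = sgn(permutation) dx_{(a)} ∧ dx_{(b)} ∧ dx_{(c)} with (a < b < c) sorted:

Collecting like 3-forms: d(omega) = 0.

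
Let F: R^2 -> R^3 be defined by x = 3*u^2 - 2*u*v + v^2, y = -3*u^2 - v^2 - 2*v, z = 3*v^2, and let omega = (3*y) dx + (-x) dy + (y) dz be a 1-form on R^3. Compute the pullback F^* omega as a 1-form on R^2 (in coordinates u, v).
F^* omega = (-36*u^3 + 6*u^2*v - 12*u*v^2 - 36*u*v + 6*v^3 + 12*v^2) du + (18*u^3 - 30*u^2*v + 6*u^2 + 2*u*v^2 + 8*u*v - 10*v^3 - 22*v^2) dv

Using F^*(f dg) = (f ∘ F) d(g ∘ F), substitute each coordinate x_i by F_i(u, v) in f_i, and replace dx_i by d F_i = (∂F_i/∂u) du + (∂F_i/∂v) dv.
  For the x component: f_1(F) = -9*u^2 - 3*v^2 - 6*v; d F_1 = (6*u - 2*v) du + (-2*u + 2*v) dv
  For the y component: f_2(F) = -3*u^2 + 2*u*v - v^2; d F_2 = (-6*u) du + (-2*v - 2) dv
  For the z component: f_3(F) = -3*u^2 - v^2 - 2*v; d F_3 = (0) du + (6*v) dv
Combining and collecting du, dv coefficients:
  coeff of du: -36*u^3 + 6*u^2*v - 12*u*v^2 - 36*u*v + 6*v^3 + 12*v^2
  coeff of dv: 18*u^3 - 30*u^2*v + 6*u^2 + 2*u*v^2 + 8*u*v - 10*v^3 - 22*v^2
F^* omega = (-36*u^3 + 6*u^2*v - 12*u*v^2 - 36*u*v + 6*v^3 + 12*v^2) du + (18*u^3 - 30*u^2*v + 6*u^2 + 2*u*v^2 + 8*u*v - 10*v^3 - 22*v^2) dv.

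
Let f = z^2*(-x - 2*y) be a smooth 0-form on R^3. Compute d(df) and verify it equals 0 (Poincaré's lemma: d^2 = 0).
d(df) = 0

Step 1: df = sum_i (∂f/∂x_i) dx_i = (-z^2) dx + (-2*z^2) dy + (2*z*(-x - 2*y)) dz.
Step 2: Apply d again. Using the 1-form formula, the coefficient of dx ∧ dy in d(df) is ∂^2 f/∂x ∂y - ∂^2 f/∂y ∂x = (0) - (0) = 0 (equality of mixed partials for smooth f).
Similarly for dx ∧ dz and dy ∧ dz — all coefficients vanish. So d(df) = 0.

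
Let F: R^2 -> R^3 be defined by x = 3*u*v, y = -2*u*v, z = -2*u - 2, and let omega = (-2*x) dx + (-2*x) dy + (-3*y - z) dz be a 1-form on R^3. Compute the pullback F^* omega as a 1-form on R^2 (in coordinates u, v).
F^* omega = (-6*u*v^2 - 12*u*v - 4*u - 4) du + (-6*u^2*v) dv

Using F^*(f dg) = (f ∘ F) d(g ∘ F), substitute each coordinate x_i by F_i(u, v) in f_i, and replace dx_i by d F_i = (∂F_i/∂u) du + (∂F_i/∂v) dv.
  For the x component: f_1(F) = -6*u*v; d F_1 = (3*v) du + (3*u) dv
  For the y component: f_2(F) = -6*u*v; d F_2 = (-2*v) du + (-2*u) dv
  For the z component: f_3(F) = 6*u*v + 2*u + 2; d F_3 = (-2) du + (0) dv
Combining and collecting du, dv coefficients:
  coeff of du: -6*u*v^2 - 12*u*v - 4*u - 4
  coeff of dv: -6*u^2*v
F^* omega = (-6*u*v^2 - 12*u*v - 4*u - 4) du + (-6*u^2*v) dv.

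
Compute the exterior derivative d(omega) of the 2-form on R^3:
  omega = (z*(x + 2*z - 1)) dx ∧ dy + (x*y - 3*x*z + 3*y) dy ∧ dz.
d(omega) = (x + y + z - 1) dx ∧ dy ∧ dz

For a 2-form omega = sum_{i<j} g_{ij} dx_i ∧ dx_j, the exterior derivative is
  d(omega) = sum_{i<j} d(g_{ij}) ∧ dx_i ∧ dx_j = sum_{i<j, k} (∂g_{ij}/∂x_k) dx_k ∧ dx_i ∧ dx_j.
Expand each term, using dx_k ∧ dx_i ∧ dx_j = sgn(permutation) dx_{(a)} ∧ dx_{(b)} ∧ dx_{(c)} with (a < b < c) sorted:
  d(z*(x + 2*z - 1)) includes (∂/∂z)(z*(x + 2*z - 1)) dz = (x + 4*z - 1) dz, which multiplied by dx ∧ dy gives (x + 4*z - 1) dx ∧ dy ∧ dz
  d(x*y - 3*x*z + 3*y) includes (∂/∂x)(x*y - 3*x*z + 3*y) dx = (y - 3*z) dx, which multiplied by dy ∧ dz gives (y - 3*z) dx ∧ dy ∧ dz
Collecting like 3-forms: d(omega) = (x + y + z - 1) dx ∧ dy ∧ dz.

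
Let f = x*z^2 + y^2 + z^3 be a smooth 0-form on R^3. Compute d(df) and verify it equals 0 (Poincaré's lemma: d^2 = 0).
d(df) = 0

Step 1: df = sum_i (∂f/∂x_i) dx_i = (z^2) dx + (2*y) dy + (z*(2*x + 3*z)) dz.
Step 2: Apply d again. Using the 1-form formula, the coefficient of dx ∧ dy in d(df) is ∂^2 f/∂x ∂y - ∂^2 f/∂y ∂x = (0) - (0) = 0 (equality of mixed partials for smooth f).
Similarly for dx ∧ dz and dy ∧ dz — all coefficients vanish. So d(df) = 0.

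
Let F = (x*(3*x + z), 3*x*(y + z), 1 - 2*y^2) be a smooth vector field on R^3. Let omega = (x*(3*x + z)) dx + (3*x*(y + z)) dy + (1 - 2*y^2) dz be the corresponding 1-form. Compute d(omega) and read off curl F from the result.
d(omega) = (-3*x - 4*y) dy ∧ dz + (x) dz ∧ dx + (3*y + 3*z) dx ∧ dy; curl F = (-3*x - 4*y, x, 3*y + 3*z)

d omega = sum_{i<j} (∂f_j/∂x_i - ∂f_i/∂x_j) dx_i ∧ dx_j. Under the identification (dy ∧ dz, dz ∧ dx, dx ∧ dy) ↔ (e_x, e_y, e_z), the coefficients are exactly the components of curl F. Compute:
  ∂R/∂y - ∂Q/∂z = (-4*y) - (3*x) = -3*x - 4*y
  ∂P/∂z - ∂R/∂x = (x) - (0) = x
  ∂Q/∂x - ∂P/∂y = (3*y + 3*z) - (0) = 3*y + 3*z.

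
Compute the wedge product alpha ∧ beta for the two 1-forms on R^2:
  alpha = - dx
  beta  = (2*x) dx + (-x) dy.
alpha ∧ beta = (x) dx ∧ dy

Distribute the wedge, using dx_i ∧ dx_j = -dx_j ∧ dx_i and dx_i ∧ dx_i = 0. For each pair (i, j) with i < j, the coefficient of dx_i ∧ dx_j in alpha ∧ beta is (alpha_i * beta_j - alpha_j * beta_i). Collecting: alpha ∧ beta = (x) dx ∧ dy.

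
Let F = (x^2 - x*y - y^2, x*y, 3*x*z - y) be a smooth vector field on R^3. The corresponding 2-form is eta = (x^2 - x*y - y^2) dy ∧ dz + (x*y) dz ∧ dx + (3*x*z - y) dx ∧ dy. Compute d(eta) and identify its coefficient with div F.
d(eta) = (6*x - y) dx ∧ dy ∧ dz; div F = 6*x - y

For a 2-form in R^3 of the form above, applying d gives a 3-form with coefficient ∂P/∂x + ∂Q/∂y + ∂R/∂z:
  ∂P/∂x = 2*x - y
  ∂Q/∂y = x
  ∂R/∂z = 3*x
Sum = 6*x - y, which is exactly div F.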